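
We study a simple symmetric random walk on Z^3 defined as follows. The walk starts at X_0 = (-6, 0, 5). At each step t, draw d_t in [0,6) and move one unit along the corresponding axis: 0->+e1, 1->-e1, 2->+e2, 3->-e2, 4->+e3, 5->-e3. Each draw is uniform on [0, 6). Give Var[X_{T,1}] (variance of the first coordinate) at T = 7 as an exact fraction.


7/3

Outcome values over d=0..5: [1, -1, 0, 0, 0, 0]
Σy = 0, Σy² = 2, M = 6
μ = 0/6 = 0,  σ² = 2/6 − (0)² = 1/3
Independent increments: Var[X_7] = 7·σ² = 7·(1/3) = 7/3


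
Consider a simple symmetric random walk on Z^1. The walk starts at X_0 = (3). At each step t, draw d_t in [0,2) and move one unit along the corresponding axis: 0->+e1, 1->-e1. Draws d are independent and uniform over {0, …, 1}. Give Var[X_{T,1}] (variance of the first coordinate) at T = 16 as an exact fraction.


16

Outcome values over d=0..1: [1, -1]
Σy = 0, Σy² = 2, M = 2
μ = 0/2 = 0,  σ² = 2/2 − (0)² = 1
Independent increments: Var[X_16] = 16·σ² = 16·(1) = 16


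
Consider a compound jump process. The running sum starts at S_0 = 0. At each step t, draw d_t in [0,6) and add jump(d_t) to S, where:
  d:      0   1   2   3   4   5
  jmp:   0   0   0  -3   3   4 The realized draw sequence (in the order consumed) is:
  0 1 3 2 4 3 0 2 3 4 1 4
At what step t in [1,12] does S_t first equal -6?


t=0: S=0, d=0, jump=0, S_1=0
t=1: S=0, d=1, jump=0, S_2=0
t=2: S=0, d=3, jump=-3, S_3=-3
t=3: S=-3, d=2, jump=0, S_4=-3
t=4: S=-3, d=4, jump=3, S_5=0
t=5: S=0, d=3, jump=-3, S_6=-3
t=6: S=-3, d=0, jump=0, S_7=-3
t=7: S=-3, d=2, jump=0, S_8=-3
t=8: S=-3, d=3, jump=-3, S_9=-6
t=9: S=-6, d=4, jump=3, S_10=-3
t=10: S=-3, d=1, jump=0, S_11=-3
t=11: S=-3, d=4, jump=3, S_12=0

9


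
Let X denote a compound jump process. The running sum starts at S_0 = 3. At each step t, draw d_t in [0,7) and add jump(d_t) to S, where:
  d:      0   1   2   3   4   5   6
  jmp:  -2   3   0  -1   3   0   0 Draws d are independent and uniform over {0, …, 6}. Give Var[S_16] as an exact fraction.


Outcome values over d=0..6: [-2, 3, 0, -1, 3, 0, 0]
Σy = 3, Σy² = 23, M = 7
μ = 3/7 = 3/7,  σ² = 23/7 − (3/7)² = 152/49
Independent increments: Var[S_16] = 16·σ² = 16·(152/49) = 2432/49

2432/49


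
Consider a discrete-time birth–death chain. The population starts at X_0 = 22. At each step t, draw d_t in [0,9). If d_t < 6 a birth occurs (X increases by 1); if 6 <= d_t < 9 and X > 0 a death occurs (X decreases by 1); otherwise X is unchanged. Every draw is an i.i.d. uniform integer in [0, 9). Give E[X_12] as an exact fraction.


26

X can drop by at most 1 per step and X_0 = 22 > T = 12, so X_t >= 22 − t >= 10 > 0 for every t <= 12: the floor at 0 (the 'and X > 0' condition) never binds. Hence X_12 = X_0 + Σ_{t<12} Y_t with i.i.d. increments Y_t = y(d_t) ∈ {+1, −1, 0}.
Outcome values over d=0..8: [1, 1, 1, 1, 1, 1, -1, -1, -1]
Σy = 3, Σy² = 9, M = 9
μ = 3/9 = 1/3,  σ² = 9/9 − (1/3)² = 8/9
E[X_12] = 22 + 12·(1/3) = 26


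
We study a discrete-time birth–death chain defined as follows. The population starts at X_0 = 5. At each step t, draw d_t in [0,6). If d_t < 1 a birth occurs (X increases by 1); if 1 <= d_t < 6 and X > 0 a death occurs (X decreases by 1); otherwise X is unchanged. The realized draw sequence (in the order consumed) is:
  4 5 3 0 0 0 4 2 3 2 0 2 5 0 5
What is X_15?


t=0: X=5, d=4 → death, X_1=4
t=1: X=4, d=5 → death, X_2=3
t=2: X=3, d=3 → death, X_3=2
t=3: X=2, d=0 → birth, X_4=3
t=4: X=3, d=0 → birth, X_5=4
t=5: X=4, d=0 → birth, X_6=5
t=6: X=5, d=4 → death, X_7=4
t=7: X=4, d=2 → death, X_8=3
t=8: X=3, d=3 → death, X_9=2
t=9: X=2, d=2 → death, X_10=1
t=10: X=1, d=0 → birth, X_11=2
t=11: X=2, d=2 → death, X_12=1
t=12: X=1, d=5 → death, X_13=0
t=13: X=0, d=0 → birth, X_14=1
t=14: X=1, d=5 → death, X_15=0

0


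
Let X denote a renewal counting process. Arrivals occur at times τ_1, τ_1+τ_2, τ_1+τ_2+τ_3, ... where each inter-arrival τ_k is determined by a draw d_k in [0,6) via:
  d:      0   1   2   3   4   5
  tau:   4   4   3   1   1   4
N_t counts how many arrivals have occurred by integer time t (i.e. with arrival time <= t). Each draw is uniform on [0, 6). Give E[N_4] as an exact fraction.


Inter-arrival values over d=0..5: [4, 4, 3, 1, 1, 4]
Each d has probability 1/6, so the pmf of τ is: f(1) = 1/3, f(3) = 1/6, f(4) = 1/2
Renewal equation for m(n) = E[N_n]: condition on τ_1 = k (if k <= n, one arrival plus a fresh copy on the remaining n−k steps): m(n) = F(n) + Σ_{k<=n} f(k)·m(n−k), where F(n) = P(τ <= n) and m(0) = 0
m(1) = F(1) = 1/3
m(2) = F(2) + f(1)·m(1) = 1/3 + 1/3·1/3 = 4/9
m(3) = F(3) + f(1)·m(2) = 1/2 + 1/3·4/9 = 35/54
m(4) = F(4) + f(1)·m(3) + f(3)·m(1) = 1 + 1/3·35/54 + 1/6·1/3 = 103/81
E[N_4] = m(4) = 103/81

103/81


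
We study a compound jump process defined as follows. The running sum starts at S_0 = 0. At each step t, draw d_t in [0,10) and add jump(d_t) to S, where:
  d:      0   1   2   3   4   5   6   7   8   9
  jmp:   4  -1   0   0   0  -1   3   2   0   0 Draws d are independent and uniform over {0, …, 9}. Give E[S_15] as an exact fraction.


Outcome values over d=0..9: [4, -1, 0, 0, 0, -1, 3, 2, 0, 0]
Σy = 7, Σy² = 31, M = 10
μ = 7/10 = 7/10,  σ² = 31/10 − (7/10)² = 261/100
E[S_15] = 0 + 15·(7/10) = 21/2

21/2


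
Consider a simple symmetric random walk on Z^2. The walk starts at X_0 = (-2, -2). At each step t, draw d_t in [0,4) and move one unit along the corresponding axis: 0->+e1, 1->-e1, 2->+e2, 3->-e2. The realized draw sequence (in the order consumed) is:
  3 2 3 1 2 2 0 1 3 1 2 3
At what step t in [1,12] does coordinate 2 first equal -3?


1

t=0: X=(-2, -2), d=3 → -e2, X_1=(-2, -3)
t=1: X=(-2, -3), d=2 → +e2, X_2=(-2, -2)
t=2: X=(-2, -2), d=3 → -e2, X_3=(-2, -3)
t=3: X=(-2, -3), d=1 → -e1, X_4=(-3, -3)
t=4: X=(-3, -3), d=2 → +e2, X_5=(-3, -2)
t=5: X=(-3, -2), d=2 → +e2, X_6=(-3, -1)
t=6: X=(-3, -1), d=0 → +e1, X_7=(-2, -1)
t=7: X=(-2, -1), d=1 → -e1, X_8=(-3, -1)
t=8: X=(-3, -1), d=3 → -e2, X_9=(-3, -2)
t=9: X=(-3, -2), d=1 → -e1, X_10=(-4, -2)
t=10: X=(-4, -2), d=2 → +e2, X_11=(-4, -1)
t=11: X=(-4, -1), d=3 → -e2, X_12=(-4, -2)


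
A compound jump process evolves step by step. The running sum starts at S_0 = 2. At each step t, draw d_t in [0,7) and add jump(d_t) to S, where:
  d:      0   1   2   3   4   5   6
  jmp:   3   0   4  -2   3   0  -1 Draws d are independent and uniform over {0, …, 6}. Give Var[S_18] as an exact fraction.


576/7

Outcome values over d=0..6: [3, 0, 4, -2, 3, 0, -1]
Σy = 7, Σy² = 39, M = 7
μ = 7/7 = 1,  σ² = 39/7 − (1)² = 32/7
Independent increments: Var[S_18] = 18·σ² = 18·(32/7) = 576/7


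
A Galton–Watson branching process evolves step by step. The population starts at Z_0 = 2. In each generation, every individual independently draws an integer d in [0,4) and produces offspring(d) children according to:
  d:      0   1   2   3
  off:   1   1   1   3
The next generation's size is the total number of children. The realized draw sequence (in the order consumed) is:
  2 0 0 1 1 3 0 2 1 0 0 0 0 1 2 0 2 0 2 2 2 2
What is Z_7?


4

gen 0: Z_0=2, draws=[2, 0], offspring=[1, 1], Z_1=2
gen 1: Z_1=2, draws=[0, 1], offspring=[1, 1], Z_2=2
gen 2: Z_2=2, draws=[1, 3], offspring=[1, 3], Z_3=4
gen 3: Z_3=4, draws=[0, 2, 1, 0], offspring=[1, 1, 1, 1], Z_4=4
gen 4: Z_4=4, draws=[0, 0, 0, 1], offspring=[1, 1, 1, 1], Z_5=4
gen 5: Z_5=4, draws=[2, 0, 2, 0], offspring=[1, 1, 1, 1], Z_6=4
gen 6: Z_6=4, draws=[2, 2, 2, 2], offspring=[1, 1, 1, 1], Z_7=4


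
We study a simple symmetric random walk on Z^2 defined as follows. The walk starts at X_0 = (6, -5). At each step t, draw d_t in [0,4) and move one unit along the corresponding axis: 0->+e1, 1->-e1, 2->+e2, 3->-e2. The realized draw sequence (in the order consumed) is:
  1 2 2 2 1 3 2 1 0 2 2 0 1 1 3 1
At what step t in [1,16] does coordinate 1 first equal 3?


t=0: X=(6, -5), d=1 → -e1, X_1=(5, -5)
t=1: X=(5, -5), d=2 → +e2, X_2=(5, -4)
t=2: X=(5, -4), d=2 → +e2, X_3=(5, -3)
t=3: X=(5, -3), d=2 → +e2, X_4=(5, -2)
t=4: X=(5, -2), d=1 → -e1, X_5=(4, -2)
t=5: X=(4, -2), d=3 → -e2, X_6=(4, -3)
t=6: X=(4, -3), d=2 → +e2, X_7=(4, -2)
t=7: X=(4, -2), d=1 → -e1, X_8=(3, -2)
t=8: X=(3, -2), d=0 → +e1, X_9=(4, -2)
t=9: X=(4, -2), d=2 → +e2, X_10=(4, -1)
t=10: X=(4, -1), d=2 → +e2, X_11=(4, 0)
t=11: X=(4, 0), d=0 → +e1, X_12=(5, 0)
t=12: X=(5, 0), d=1 → -e1, X_13=(4, 0)
t=13: X=(4, 0), d=1 → -e1, X_14=(3, 0)
t=14: X=(3, 0), d=3 → -e2, X_15=(3, -1)
t=15: X=(3, -1), d=1 → -e1, X_16=(2, -1)

8


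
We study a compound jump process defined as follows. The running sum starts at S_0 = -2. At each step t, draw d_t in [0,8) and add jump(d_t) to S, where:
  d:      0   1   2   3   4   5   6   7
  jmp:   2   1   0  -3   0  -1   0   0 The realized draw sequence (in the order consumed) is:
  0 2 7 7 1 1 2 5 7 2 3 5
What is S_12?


-3

t=0: S=-2, d=0, jump=2, S_1=0
t=1: S=0, d=2, jump=0, S_2=0
t=2: S=0, d=7, jump=0, S_3=0
t=3: S=0, d=7, jump=0, S_4=0
t=4: S=0, d=1, jump=1, S_5=1
t=5: S=1, d=1, jump=1, S_6=2
t=6: S=2, d=2, jump=0, S_7=2
t=7: S=2, d=5, jump=-1, S_8=1
t=8: S=1, d=7, jump=0, S_9=1
t=9: S=1, d=2, jump=0, S_10=1
t=10: S=1, d=3, jump=-3, S_11=-2
t=11: S=-2, d=5, jump=-1, S_12=-3


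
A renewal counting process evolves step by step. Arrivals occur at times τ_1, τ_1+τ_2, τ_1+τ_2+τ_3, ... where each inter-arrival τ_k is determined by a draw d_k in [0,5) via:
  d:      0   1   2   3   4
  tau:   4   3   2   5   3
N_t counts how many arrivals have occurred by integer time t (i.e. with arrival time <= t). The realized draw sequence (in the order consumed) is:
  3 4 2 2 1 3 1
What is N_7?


1

draw d_1=3: τ_1=5, arrival time A_1=5
draw d_2=4: τ_2=3, arrival time A_2=8
draw d_3=2: τ_3=2, arrival time A_3=10
draw d_4=2: τ_4=2, arrival time A_4=12
draw d_5=1: τ_5=3, arrival time A_5=15
draw d_6=3: τ_6=5, arrival time A_6=20
draw d_7=1: τ_7=3, arrival time A_7=23
N_t over t=0..7: 0:0 1:0 2:0 3:0 4:0 5:1 6:1 7:1


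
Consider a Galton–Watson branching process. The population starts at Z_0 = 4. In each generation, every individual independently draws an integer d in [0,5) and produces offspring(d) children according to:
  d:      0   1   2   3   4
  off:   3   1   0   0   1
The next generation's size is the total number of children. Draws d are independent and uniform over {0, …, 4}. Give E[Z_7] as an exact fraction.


4

Outcome values over d=0..4: [3, 1, 0, 0, 1]
Σy = 5, Σy² = 11, M = 5
μ = 5/5 = 1,  σ² = 11/5 − (1)² = 6/5
E[Z_0] = 4
E[Z_1] = 1·E[Z_0] = 4
E[Z_2] = 1·E[Z_1] = 4
E[Z_3] = 1·E[Z_2] = 4
E[Z_4] = 1·E[Z_3] = 4
E[Z_5] = 1·E[Z_4] = 4
E[Z_6] = 1·E[Z_5] = 4
E[Z_7] = 1·E[Z_6] = 4


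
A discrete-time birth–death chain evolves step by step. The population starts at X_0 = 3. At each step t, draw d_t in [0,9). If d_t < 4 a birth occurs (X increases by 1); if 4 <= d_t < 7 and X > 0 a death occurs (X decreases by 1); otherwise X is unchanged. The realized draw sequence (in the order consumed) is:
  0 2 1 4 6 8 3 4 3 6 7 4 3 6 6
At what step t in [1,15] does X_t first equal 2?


t=0: X=3, d=0 → birth, X_1=4
t=1: X=4, d=2 → birth, X_2=5
t=2: X=5, d=1 → birth, X_3=6
t=3: X=6, d=4 → death, X_4=5
t=4: X=5, d=6 → death, X_5=4
t=5: X=4, d=8 → hold, X_6=4
t=6: X=4, d=3 → birth, X_7=5
t=7: X=5, d=4 → death, X_8=4
t=8: X=4, d=3 → birth, X_9=5
t=9: X=5, d=6 → death, X_10=4
t=10: X=4, d=7 → hold, X_11=4
t=11: X=4, d=4 → death, X_12=3
t=12: X=3, d=3 → birth, X_13=4
t=13: X=4, d=6 → death, X_14=3
t=14: X=3, d=6 → death, X_15=2

15


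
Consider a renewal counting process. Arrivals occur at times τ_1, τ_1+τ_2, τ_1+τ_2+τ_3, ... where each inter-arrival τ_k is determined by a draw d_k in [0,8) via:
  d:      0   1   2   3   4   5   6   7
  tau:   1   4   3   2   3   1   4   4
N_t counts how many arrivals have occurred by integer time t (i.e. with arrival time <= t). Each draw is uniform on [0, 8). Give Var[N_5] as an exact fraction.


Inter-arrival values over d=0..7: [1, 4, 3, 2, 3, 1, 4, 4]
Each d has probability 1/8, so the pmf of τ is: f(1) = 1/4, f(2) = 1/8, f(3) = 1/4, f(4) = 3/8
Let p_n(j) = P(N_n = j), with p_0 = [1]. Condition on τ_1: p_n(0) = P(τ > n), and for j >= 1, p_n(j) = Σ_{k<=n} f(k)·p_{n−k}(j−1)
p_1 = [3/4, 1/4]  (j = 0..1)
p_2 = [5/8, 5/16, 1/16]  (j = 0..2)
p_3 = [3/8, 1/2, 7/64, 1/64]  (j = 0..3)
p_4 = [0, 47/64, 29/128, 9/256, 1/256]  (j = 0..4)
p_5 = [0, 31/64, 107/256, 11/128, 11/1024, 1/1024]  (j = 0..5)
E[N_5] = Σ j·p_5(j) = 1665/1024;  E[N_5²] = Σ j²·p_5(j) = 3201/1024
Var[N_5] = 3201/1024 − (1665/1024)² = 505599/1048576

505599/1048576


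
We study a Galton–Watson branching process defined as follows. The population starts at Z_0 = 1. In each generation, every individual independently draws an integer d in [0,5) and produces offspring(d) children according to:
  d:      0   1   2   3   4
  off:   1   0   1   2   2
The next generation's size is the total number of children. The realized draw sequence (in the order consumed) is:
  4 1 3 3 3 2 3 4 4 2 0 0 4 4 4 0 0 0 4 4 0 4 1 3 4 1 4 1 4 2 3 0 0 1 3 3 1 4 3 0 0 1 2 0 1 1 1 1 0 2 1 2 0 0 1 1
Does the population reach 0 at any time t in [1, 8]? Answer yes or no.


no

gen 0: Z_0=1, draws=[4], offspring=[2], Z_1=2
gen 1: Z_1=2, draws=[1, 3], offspring=[0, 2], Z_2=2
gen 2: Z_2=2, draws=[3, 3], offspring=[2, 2], Z_3=4
gen 3: Z_3=4, draws=[2, 3, 4, 4], offspring=[1, 2, 2, 2], Z_4=7
gen 4: Z_4=7, draws=[2, 0, 0, 4, 4, 4, 0], offspring=[1, 1, 1, 2, 2, 2, 1], Z_5=10
gen 5: Z_5=10, draws=[0, 0, 4, 4, 0, 4, 1, 3, 4, 1], offspring=[1, 1, 2, 2, 1, 2, 0, 2, 2, 0], Z_6=13
gen 6: Z_6=13, draws=[4, 1, 4, 2, 3, 0, 0, 1, 3, 3, 1, 4, 3], offspring=[2, 0, 2, 1, 2, 1, 1, 0, 2, 2, 0, 2, 2], Z_7=17
gen 7: Z_7=17, draws=[0, 0, 1, 2, 0, 1, 1, 1, 1, 0, 2, 1, 2, 0, 0, 1, 1], offspring=[1, 1, 0, 1, 1, 0, 0, 0, 0, 1, 1, 0, 1, 1, 1, 0, 0], Z_8=9


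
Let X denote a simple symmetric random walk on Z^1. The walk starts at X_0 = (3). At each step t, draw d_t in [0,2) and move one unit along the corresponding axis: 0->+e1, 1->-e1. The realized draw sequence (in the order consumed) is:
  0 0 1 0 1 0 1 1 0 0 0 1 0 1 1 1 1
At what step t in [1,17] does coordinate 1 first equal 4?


t=0: X=(3), d=0 → +e1, X_1=(4)
t=1: X=(4), d=0 → +e1, X_2=(5)
t=2: X=(5), d=1 → -e1, X_3=(4)
t=3: X=(4), d=0 → +e1, X_4=(5)
t=4: X=(5), d=1 → -e1, X_5=(4)
t=5: X=(4), d=0 → +e1, X_6=(5)
t=6: X=(5), d=1 → -e1, X_7=(4)
t=7: X=(4), d=1 → -e1, X_8=(3)
t=8: X=(3), d=0 → +e1, X_9=(4)
t=9: X=(4), d=0 → +e1, X_10=(5)
t=10: X=(5), d=0 → +e1, X_11=(6)
t=11: X=(6), d=1 → -e1, X_12=(5)
t=12: X=(5), d=0 → +e1, X_13=(6)
t=13: X=(6), d=1 → -e1, X_14=(5)
t=14: X=(5), d=1 → -e1, X_15=(4)
t=15: X=(4), d=1 → -e1, X_16=(3)
t=16: X=(3), d=1 → -e1, X_17=(2)

1


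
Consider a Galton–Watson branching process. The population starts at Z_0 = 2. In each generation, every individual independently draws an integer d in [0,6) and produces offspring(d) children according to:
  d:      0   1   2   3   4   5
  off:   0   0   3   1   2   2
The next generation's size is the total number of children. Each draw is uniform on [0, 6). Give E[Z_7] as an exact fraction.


32768/2187

Outcome values over d=0..5: [0, 0, 3, 1, 2, 2]
Σy = 8, Σy² = 18, M = 6
μ = 8/6 = 4/3,  σ² = 18/6 − (4/3)² = 11/9
E[Z_0] = 2
E[Z_1] = 4/3·E[Z_0] = 8/3
E[Z_2] = 4/3·E[Z_1] = 32/9
E[Z_3] = 4/3·E[Z_2] = 128/27
E[Z_4] = 4/3·E[Z_3] = 512/81
E[Z_5] = 4/3·E[Z_4] = 2048/243
E[Z_6] = 4/3·E[Z_5] = 8192/729
E[Z_7] = 4/3·E[Z_6] = 32768/2187


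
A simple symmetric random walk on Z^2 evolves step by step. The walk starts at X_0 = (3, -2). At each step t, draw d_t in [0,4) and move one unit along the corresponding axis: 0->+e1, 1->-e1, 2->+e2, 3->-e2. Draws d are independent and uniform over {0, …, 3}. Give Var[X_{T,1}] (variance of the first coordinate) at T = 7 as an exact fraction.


Outcome values over d=0..3: [1, -1, 0, 0]
Σy = 0, Σy² = 2, M = 4
μ = 0/4 = 0,  σ² = 2/4 − (0)² = 1/2
Independent increments: Var[X_7] = 7·σ² = 7·(1/2) = 7/2

7/2


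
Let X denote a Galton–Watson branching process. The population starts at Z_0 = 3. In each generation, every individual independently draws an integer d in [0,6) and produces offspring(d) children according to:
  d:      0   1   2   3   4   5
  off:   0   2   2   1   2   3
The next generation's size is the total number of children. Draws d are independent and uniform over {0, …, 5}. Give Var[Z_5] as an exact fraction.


7205000/19683

Outcome values over d=0..5: [0, 2, 2, 1, 2, 3]
Σy = 10, Σy² = 22, M = 6
μ = 10/6 = 5/3,  σ² = 22/6 − (5/3)² = 8/9
V_0 = 0, E_0 = 3
V_1 = 8/9·E_0 + (5/3)²·V_0 = 8/3;  E_1 = 5
V_2 = 8/9·E_1 + (5/3)²·V_1 = 320/27;  E_2 = 25/3
V_3 = 8/9·E_2 + (5/3)²·V_2 = 9800/243;  E_3 = 125/9
V_4 = 8/9·E_3 + (5/3)²·V_3 = 272000/2187;  E_4 = 625/27
V_5 = 8/9·E_4 + (5/3)²·V_4 = 7205000/19683;  E_5 = 3125/81


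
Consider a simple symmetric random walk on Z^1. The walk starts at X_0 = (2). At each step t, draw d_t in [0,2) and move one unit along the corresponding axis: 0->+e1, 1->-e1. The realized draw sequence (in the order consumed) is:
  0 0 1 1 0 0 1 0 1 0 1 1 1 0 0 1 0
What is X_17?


(3)

t=0: X=(2), d=0 → +e1, X_1=(3)
t=1: X=(3), d=0 → +e1, X_2=(4)
t=2: X=(4), d=1 → -e1, X_3=(3)
t=3: X=(3), d=1 → -e1, X_4=(2)
t=4: X=(2), d=0 → +e1, X_5=(3)
t=5: X=(3), d=0 → +e1, X_6=(4)
t=6: X=(4), d=1 → -e1, X_7=(3)
t=7: X=(3), d=0 → +e1, X_8=(4)
t=8: X=(4), d=1 → -e1, X_9=(3)
t=9: X=(3), d=0 → +e1, X_10=(4)
t=10: X=(4), d=1 → -e1, X_11=(3)
t=11: X=(3), d=1 → -e1, X_12=(2)
t=12: X=(2), d=1 → -e1, X_13=(1)
t=13: X=(1), d=0 → +e1, X_14=(2)
t=14: X=(2), d=0 → +e1, X_15=(3)
t=15: X=(3), d=1 → -e1, X_16=(2)
t=16: X=(2), d=0 → +e1, X_17=(3)


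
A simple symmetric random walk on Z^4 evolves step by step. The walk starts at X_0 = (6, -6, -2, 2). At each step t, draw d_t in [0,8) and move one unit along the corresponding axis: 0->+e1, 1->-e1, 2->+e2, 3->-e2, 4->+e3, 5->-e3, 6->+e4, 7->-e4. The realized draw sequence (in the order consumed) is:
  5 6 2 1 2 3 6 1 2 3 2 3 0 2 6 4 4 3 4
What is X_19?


t=0: X=(6, -6, -2, 2), d=5 → -e3, X_1=(6, -6, -3, 2)
t=1: X=(6, -6, -3, 2), d=6 → +e4, X_2=(6, -6, -3, 3)
t=2: X=(6, -6, -3, 3), d=2 → +e2, X_3=(6, -5, -3, 3)
t=3: X=(6, -5, -3, 3), d=1 → -e1, X_4=(5, -5, -3, 3)
t=4: X=(5, -5, -3, 3), d=2 → +e2, X_5=(5, -4, -3, 3)
t=5: X=(5, -4, -3, 3), d=3 → -e2, X_6=(5, -5, -3, 3)
t=6: X=(5, -5, -3, 3), d=6 → +e4, X_7=(5, -5, -3, 4)
t=7: X=(5, -5, -3, 4), d=1 → -e1, X_8=(4, -5, -3, 4)
t=8: X=(4, -5, -3, 4), d=2 → +e2, X_9=(4, -4, -3, 4)
t=9: X=(4, -4, -3, 4), d=3 → -e2, X_10=(4, -5, -3, 4)
t=10: X=(4, -5, -3, 4), d=2 → +e2, X_11=(4, -4, -3, 4)
t=11: X=(4, -4, -3, 4), d=3 → -e2, X_12=(4, -5, -3, 4)
t=12: X=(4, -5, -3, 4), d=0 → +e1, X_13=(5, -5, -3, 4)
t=13: X=(5, -5, -3, 4), d=2 → +e2, X_14=(5, -4, -3, 4)
t=14: X=(5, -4, -3, 4), d=6 → +e4, X_15=(5, -4, -3, 5)
t=15: X=(5, -4, -3, 5), d=4 → +e3, X_16=(5, -4, -2, 5)
t=16: X=(5, -4, -2, 5), d=4 → +e3, X_17=(5, -4, -1, 5)
t=17: X=(5, -4, -1, 5), d=3 → -e2, X_18=(5, -5, -1, 5)
t=18: X=(5, -5, -1, 5), d=4 → +e3, X_19=(5, -5, 0, 5)

(5, -5, 0, 5)


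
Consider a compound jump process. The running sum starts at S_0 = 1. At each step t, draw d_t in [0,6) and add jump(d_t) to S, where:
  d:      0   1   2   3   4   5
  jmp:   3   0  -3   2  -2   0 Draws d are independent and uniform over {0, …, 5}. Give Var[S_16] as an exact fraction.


208/3

Outcome values over d=0..5: [3, 0, -3, 2, -2, 0]
Σy = 0, Σy² = 26, M = 6
μ = 0/6 = 0,  σ² = 26/6 − (0)² = 13/3
Independent increments: Var[S_16] = 16·σ² = 16·(13/3) = 208/3


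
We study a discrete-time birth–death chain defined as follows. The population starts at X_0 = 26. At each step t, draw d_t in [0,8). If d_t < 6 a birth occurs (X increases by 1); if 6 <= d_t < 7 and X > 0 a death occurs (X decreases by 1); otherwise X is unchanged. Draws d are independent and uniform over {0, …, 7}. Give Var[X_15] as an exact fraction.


465/64

X can drop by at most 1 per step and X_0 = 26 > T = 15, so X_t >= 26 − t >= 11 > 0 for every t <= 15: the floor at 0 (the 'and X > 0' condition) never binds. Hence X_15 = X_0 + Σ_{t<15} Y_t with i.i.d. increments Y_t = y(d_t) ∈ {+1, −1, 0}.
Outcome values over d=0..7: [1, 1, 1, 1, 1, 1, -1, 0]
Σy = 5, Σy² = 7, M = 8
μ = 5/8 = 5/8,  σ² = 7/8 − (5/8)² = 31/64
Independent increments: Var[X_15] = 15·σ² = 15·(31/64) = 465/64


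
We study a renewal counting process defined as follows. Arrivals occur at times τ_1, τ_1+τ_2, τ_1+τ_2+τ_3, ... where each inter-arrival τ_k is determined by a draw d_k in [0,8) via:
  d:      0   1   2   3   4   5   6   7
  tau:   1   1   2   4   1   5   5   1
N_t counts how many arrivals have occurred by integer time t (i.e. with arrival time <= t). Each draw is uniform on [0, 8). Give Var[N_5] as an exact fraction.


20487/16384

Inter-arrival values over d=0..7: [1, 1, 2, 4, 1, 5, 5, 1]
Each d has probability 1/8, so the pmf of τ is: f(1) = 1/2, f(2) = 1/8, f(4) = 1/8, f(5) = 1/4
Let p_n(j) = P(N_n = j), with p_0 = [1]. Condition on τ_1: p_n(0) = P(τ > n), and for j >= 1, p_n(j) = Σ_{k<=n} f(k)·p_{n−k}(j−1)
p_1 = [1/2, 1/2]  (j = 0..1)
p_2 = [3/8, 3/8, 1/4]  (j = 0..2)
p_3 = [3/8, 1/4, 1/4, 1/8]  (j = 0..3)
p_4 = [1/4, 23/64, 11/64, 5/32, 1/16]  (j = 0..4)
p_5 = [0, 31/64, 35/128, 15/128, 3/32, 1/32]  (j = 0..5)
E[N_5] = Σ j·p_5(j) = 245/128;  E[N_5²] = Σ j²·p_5(j) = 629/128
Var[N_5] = 629/128 − (245/128)² = 20487/16384


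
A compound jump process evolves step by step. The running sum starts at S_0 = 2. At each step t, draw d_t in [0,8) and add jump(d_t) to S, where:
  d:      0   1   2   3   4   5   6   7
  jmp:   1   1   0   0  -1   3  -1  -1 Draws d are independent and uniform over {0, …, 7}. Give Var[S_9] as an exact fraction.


Outcome values over d=0..7: [1, 1, 0, 0, -1, 3, -1, -1]
Σy = 2, Σy² = 14, M = 8
μ = 2/8 = 1/4,  σ² = 14/8 − (1/4)² = 27/16
Independent increments: Var[S_9] = 9·σ² = 9·(27/16) = 243/16

243/16


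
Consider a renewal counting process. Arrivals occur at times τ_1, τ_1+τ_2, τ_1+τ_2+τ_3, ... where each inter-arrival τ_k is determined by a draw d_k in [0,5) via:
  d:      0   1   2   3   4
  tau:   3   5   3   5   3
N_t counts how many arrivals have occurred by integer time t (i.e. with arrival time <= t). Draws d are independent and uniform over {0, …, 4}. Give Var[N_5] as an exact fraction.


Inter-arrival values over d=0..4: [3, 5, 3, 5, 3]
Each d has probability 1/5, so the pmf of τ is: f(3) = 3/5, f(5) = 2/5
Let p_n(j) = P(N_n = j), with p_0 = [1]. Condition on τ_1: p_n(0) = P(τ > n), and for j >= 1, p_n(j) = Σ_{k<=n} f(k)·p_{n−k}(j−1)
p_1 = [1]  (j = 0)
p_2 = [1]  (j = 0)
p_3 = [2/5, 3/5]  (j = 0..1)
p_4 = [2/5, 3/5]  (j = 0..1)
p_5 = [0, 1]  (j = 0..1)
E[N_5] = Σ j·p_5(j) = 1;  E[N_5²] = Σ j²·p_5(j) = 1
Var[N_5] = 1 − (1)² = 0

0


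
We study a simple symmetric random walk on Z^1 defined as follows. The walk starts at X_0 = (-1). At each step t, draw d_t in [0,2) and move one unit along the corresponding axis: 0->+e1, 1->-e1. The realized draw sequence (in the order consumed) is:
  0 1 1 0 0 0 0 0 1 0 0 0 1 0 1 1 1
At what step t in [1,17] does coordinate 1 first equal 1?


6

t=0: X=(-1), d=0 → +e1, X_1=(0)
t=1: X=(0), d=1 → -e1, X_2=(-1)
t=2: X=(-1), d=1 → -e1, X_3=(-2)
t=3: X=(-2), d=0 → +e1, X_4=(-1)
t=4: X=(-1), d=0 → +e1, X_5=(0)
t=5: X=(0), d=0 → +e1, X_6=(1)
t=6: X=(1), d=0 → +e1, X_7=(2)
t=7: X=(2), d=0 → +e1, X_8=(3)
t=8: X=(3), d=1 → -e1, X_9=(2)
t=9: X=(2), d=0 → +e1, X_10=(3)
t=10: X=(3), d=0 → +e1, X_11=(4)
t=11: X=(4), d=0 → +e1, X_12=(5)
t=12: X=(5), d=1 → -e1, X_13=(4)
t=13: X=(4), d=0 → +e1, X_14=(5)
t=14: X=(5), d=1 → -e1, X_15=(4)
t=15: X=(4), d=1 → -e1, X_16=(3)
t=16: X=(3), d=1 → -e1, X_17=(2)


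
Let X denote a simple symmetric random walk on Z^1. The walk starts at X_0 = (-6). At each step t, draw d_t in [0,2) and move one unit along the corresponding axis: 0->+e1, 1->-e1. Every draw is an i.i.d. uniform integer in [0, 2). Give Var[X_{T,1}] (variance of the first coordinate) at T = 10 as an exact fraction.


10

Outcome values over d=0..1: [1, -1]
Σy = 0, Σy² = 2, M = 2
μ = 0/2 = 0,  σ² = 2/2 − (0)² = 1
Independent increments: Var[X_10] = 10·σ² = 10·(1) = 10


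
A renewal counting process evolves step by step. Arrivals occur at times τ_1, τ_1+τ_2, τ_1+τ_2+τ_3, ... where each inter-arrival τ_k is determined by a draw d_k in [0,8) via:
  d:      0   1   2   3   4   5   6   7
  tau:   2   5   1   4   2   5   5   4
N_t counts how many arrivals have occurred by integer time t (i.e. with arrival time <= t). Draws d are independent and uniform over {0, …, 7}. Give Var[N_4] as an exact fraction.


Inter-arrival values over d=0..7: [2, 5, 1, 4, 2, 5, 5, 4]
Each d has probability 1/8, so the pmf of τ is: f(1) = 1/8, f(2) = 1/4, f(4) = 1/4, f(5) = 3/8
Let p_n(j) = P(N_n = j), with p_0 = [1]. Condition on τ_1: p_n(0) = P(τ > n), and for j >= 1, p_n(j) = Σ_{k<=n} f(k)·p_{n−k}(j−1)
p_1 = [7/8, 1/8]  (j = 0..1)
p_2 = [5/8, 23/64, 1/64]  (j = 0..2)
p_3 = [5/8, 19/64, 39/512, 1/512]  (j = 0..3)
p_4 = [3/8, 31/64, 65/512, 55/4096, 1/4096]  (j = 0..4)
E[N_4] = Σ j·p_4(j) = 3193/4096;  E[N_4²] = Σ j²·p_4(j) = 4575/4096
Var[N_4] = 4575/4096 − (3193/4096)² = 8543951/16777216

8543951/16777216


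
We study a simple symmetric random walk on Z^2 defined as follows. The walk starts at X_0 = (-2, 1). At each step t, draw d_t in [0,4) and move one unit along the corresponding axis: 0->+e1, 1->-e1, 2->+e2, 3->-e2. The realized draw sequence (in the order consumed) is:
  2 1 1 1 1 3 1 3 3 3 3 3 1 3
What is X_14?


(-8, -5)

t=0: X=(-2, 1), d=2 → +e2, X_1=(-2, 2)
t=1: X=(-2, 2), d=1 → -e1, X_2=(-3, 2)
t=2: X=(-3, 2), d=1 → -e1, X_3=(-4, 2)
t=3: X=(-4, 2), d=1 → -e1, X_4=(-5, 2)
t=4: X=(-5, 2), d=1 → -e1, X_5=(-6, 2)
t=5: X=(-6, 2), d=3 → -e2, X_6=(-6, 1)
t=6: X=(-6, 1), d=1 → -e1, X_7=(-7, 1)
t=7: X=(-7, 1), d=3 → -e2, X_8=(-7, 0)
t=8: X=(-7, 0), d=3 → -e2, X_9=(-7, -1)
t=9: X=(-7, -1), d=3 → -e2, X_10=(-7, -2)
t=10: X=(-7, -2), d=3 → -e2, X_11=(-7, -3)
t=11: X=(-7, -3), d=3 → -e2, X_12=(-7, -4)
t=12: X=(-7, -4), d=1 → -e1, X_13=(-8, -4)
t=13: X=(-8, -4), d=3 → -e2, X_14=(-8, -5)


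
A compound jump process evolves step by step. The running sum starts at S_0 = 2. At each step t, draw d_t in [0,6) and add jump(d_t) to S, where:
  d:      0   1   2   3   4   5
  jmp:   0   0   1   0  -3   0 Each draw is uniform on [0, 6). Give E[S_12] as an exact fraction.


Outcome values over d=0..5: [0, 0, 1, 0, -3, 0]
Σy = -2, Σy² = 10, M = 6
μ = -2/6 = -1/3,  σ² = 10/6 − (-1/3)² = 14/9
E[S_12] = 2 + 12·(-1/3) = -2

-2


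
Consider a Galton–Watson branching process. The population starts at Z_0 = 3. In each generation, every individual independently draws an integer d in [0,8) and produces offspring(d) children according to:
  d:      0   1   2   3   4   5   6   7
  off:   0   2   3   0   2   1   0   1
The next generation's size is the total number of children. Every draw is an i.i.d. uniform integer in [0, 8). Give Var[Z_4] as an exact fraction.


382757805/16777216

Outcome values over d=0..7: [0, 2, 3, 0, 2, 1, 0, 1]
Σy = 9, Σy² = 19, M = 8
μ = 9/8 = 9/8,  σ² = 19/8 − (9/8)² = 71/64
V_0 = 0, E_0 = 3
V_1 = 71/64·E_0 + (9/8)²·V_0 = 213/64;  E_1 = 27/8
V_2 = 71/64·E_1 + (9/8)²·V_1 = 32589/4096;  E_2 = 243/64
V_3 = 71/64·E_2 + (9/8)²·V_2 = 3743901/262144;  E_3 = 2187/512
V_4 = 71/64·E_3 + (9/8)²·V_3 = 382757805/16777216;  E_4 = 19683/4096


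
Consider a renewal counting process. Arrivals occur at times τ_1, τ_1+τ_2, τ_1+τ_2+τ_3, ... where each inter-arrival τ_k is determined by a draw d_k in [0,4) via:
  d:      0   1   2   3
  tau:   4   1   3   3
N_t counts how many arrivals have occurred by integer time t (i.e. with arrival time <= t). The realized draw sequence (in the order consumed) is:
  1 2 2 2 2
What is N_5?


2

draw d_1=1: τ_1=1, arrival time A_1=1
draw d_2=2: τ_2=3, arrival time A_2=4
draw d_3=2: τ_3=3, arrival time A_3=7
draw d_4=2: τ_4=3, arrival time A_4=10
draw d_5=2: τ_5=3, arrival time A_5=13
N_t over t=0..5: 0:0 1:1 2:1 3:1 4:2 5:2


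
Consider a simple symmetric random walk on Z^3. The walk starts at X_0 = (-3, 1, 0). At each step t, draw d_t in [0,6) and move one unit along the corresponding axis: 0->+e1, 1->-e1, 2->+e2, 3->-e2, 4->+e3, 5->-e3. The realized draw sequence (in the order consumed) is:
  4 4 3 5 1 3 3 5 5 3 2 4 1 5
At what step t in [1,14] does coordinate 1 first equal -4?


5

t=0: X=(-3, 1, 0), d=4 → +e3, X_1=(-3, 1, 1)
t=1: X=(-3, 1, 1), d=4 → +e3, X_2=(-3, 1, 2)
t=2: X=(-3, 1, 2), d=3 → -e2, X_3=(-3, 0, 2)
t=3: X=(-3, 0, 2), d=5 → -e3, X_4=(-3, 0, 1)
t=4: X=(-3, 0, 1), d=1 → -e1, X_5=(-4, 0, 1)
t=5: X=(-4, 0, 1), d=3 → -e2, X_6=(-4, -1, 1)
t=6: X=(-4, -1, 1), d=3 → -e2, X_7=(-4, -2, 1)
t=7: X=(-4, -2, 1), d=5 → -e3, X_8=(-4, -2, 0)
t=8: X=(-4, -2, 0), d=5 → -e3, X_9=(-4, -2, -1)
t=9: X=(-4, -2, -1), d=3 → -e2, X_10=(-4, -3, -1)
t=10: X=(-4, -3, -1), d=2 → +e2, X_11=(-4, -2, -1)
t=11: X=(-4, -2, -1), d=4 → +e3, X_12=(-4, -2, 0)
t=12: X=(-4, -2, 0), d=1 → -e1, X_13=(-5, -2, 0)
t=13: X=(-5, -2, 0), d=5 → -e3, X_14=(-5, -2, -1)


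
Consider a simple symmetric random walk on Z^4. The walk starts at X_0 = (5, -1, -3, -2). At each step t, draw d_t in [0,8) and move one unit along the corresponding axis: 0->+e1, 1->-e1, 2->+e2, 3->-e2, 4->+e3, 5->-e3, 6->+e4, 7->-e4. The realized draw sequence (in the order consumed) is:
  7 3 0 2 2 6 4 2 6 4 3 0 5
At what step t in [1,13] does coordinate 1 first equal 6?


t=0: X=(5, -1, -3, -2), d=7 → -e4, X_1=(5, -1, -3, -3)
t=1: X=(5, -1, -3, -3), d=3 → -e2, X_2=(5, -2, -3, -3)
t=2: X=(5, -2, -3, -3), d=0 → +e1, X_3=(6, -2, -3, -3)
t=3: X=(6, -2, -3, -3), d=2 → +e2, X_4=(6, -1, -3, -3)
t=4: X=(6, -1, -3, -3), d=2 → +e2, X_5=(6, 0, -3, -3)
t=5: X=(6, 0, -3, -3), d=6 → +e4, X_6=(6, 0, -3, -2)
t=6: X=(6, 0, -3, -2), d=4 → +e3, X_7=(6, 0, -2, -2)
t=7: X=(6, 0, -2, -2), d=2 → +e2, X_8=(6, 1, -2, -2)
t=8: X=(6, 1, -2, -2), d=6 → +e4, X_9=(6, 1, -2, -1)
t=9: X=(6, 1, -2, -1), d=4 → +e3, X_10=(6, 1, -1, -1)
t=10: X=(6, 1, -1, -1), d=3 → -e2, X_11=(6, 0, -1, -1)
t=11: X=(6, 0, -1, -1), d=0 → +e1, X_12=(7, 0, -1, -1)
t=12: X=(7, 0, -1, -1), d=5 → -e3, X_13=(7, 0, -2, -1)

3


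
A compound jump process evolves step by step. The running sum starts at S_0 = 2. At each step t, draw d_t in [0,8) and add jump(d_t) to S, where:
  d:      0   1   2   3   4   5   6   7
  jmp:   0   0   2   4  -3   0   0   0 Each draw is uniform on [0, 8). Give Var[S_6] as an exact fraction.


Outcome values over d=0..7: [0, 0, 2, 4, -3, 0, 0, 0]
Σy = 3, Σy² = 29, M = 8
μ = 3/8 = 3/8,  σ² = 29/8 − (3/8)² = 223/64
Independent increments: Var[S_6] = 6·σ² = 6·(223/64) = 669/32

669/32


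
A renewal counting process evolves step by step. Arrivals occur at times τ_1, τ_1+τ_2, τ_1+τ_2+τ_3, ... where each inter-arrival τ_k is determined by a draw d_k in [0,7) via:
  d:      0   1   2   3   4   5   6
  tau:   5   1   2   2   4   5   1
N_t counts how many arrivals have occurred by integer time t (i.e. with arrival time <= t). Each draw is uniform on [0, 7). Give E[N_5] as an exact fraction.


27003/16807

Inter-arrival values over d=0..6: [5, 1, 2, 2, 4, 5, 1]
Each d has probability 1/7, so the pmf of τ is: f(1) = 2/7, f(2) = 2/7, f(4) = 1/7, f(5) = 2/7
Renewal equation for m(n) = E[N_n]: condition on τ_1 = k (if k <= n, one arrival plus a fresh copy on the remaining n−k steps): m(n) = F(n) + Σ_{k<=n} f(k)·m(n−k), where F(n) = P(τ <= n) and m(0) = 0
m(1) = F(1) = 2/7
m(2) = F(2) + f(1)·m(1) = 4/7 + 2/7·2/7 = 32/49
m(3) = F(3) + f(1)·m(2) + f(2)·m(1) = 4/7 + 2/7·32/49 + 2/7·2/7 = 288/343
m(4) = F(4) + f(1)·m(3) + f(2)·m(2) = 5/7 + 2/7·288/343 + 2/7·32/49 = 2739/2401
m(5) = F(5) + f(1)·m(4) + f(2)·m(3) + f(4)·m(1) = 1 + 2/7·2739/2401 + 2/7·288/343 + 1/7·2/7 = 27003/16807
E[N_5] = m(5) = 27003/16807


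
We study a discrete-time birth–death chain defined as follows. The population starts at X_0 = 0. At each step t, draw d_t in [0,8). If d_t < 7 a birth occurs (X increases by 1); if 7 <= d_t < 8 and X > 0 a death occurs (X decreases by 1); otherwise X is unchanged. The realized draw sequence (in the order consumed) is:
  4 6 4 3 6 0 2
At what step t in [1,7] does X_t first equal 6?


t=0: X=0, d=4 → birth, X_1=1
t=1: X=1, d=6 → birth, X_2=2
t=2: X=2, d=4 → birth, X_3=3
t=3: X=3, d=3 → birth, X_4=4
t=4: X=4, d=6 → birth, X_5=5
t=5: X=5, d=0 → birth, X_6=6
t=6: X=6, d=2 → birth, X_7=7

6


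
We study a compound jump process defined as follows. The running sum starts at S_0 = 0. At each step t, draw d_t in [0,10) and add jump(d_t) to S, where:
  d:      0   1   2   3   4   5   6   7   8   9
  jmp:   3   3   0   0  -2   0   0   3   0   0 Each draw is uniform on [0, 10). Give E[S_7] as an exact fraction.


Outcome values over d=0..9: [3, 3, 0, 0, -2, 0, 0, 3, 0, 0]
Σy = 7, Σy² = 31, M = 10
μ = 7/10 = 7/10,  σ² = 31/10 − (7/10)² = 261/100
E[S_7] = 0 + 7·(7/10) = 49/10

49/10


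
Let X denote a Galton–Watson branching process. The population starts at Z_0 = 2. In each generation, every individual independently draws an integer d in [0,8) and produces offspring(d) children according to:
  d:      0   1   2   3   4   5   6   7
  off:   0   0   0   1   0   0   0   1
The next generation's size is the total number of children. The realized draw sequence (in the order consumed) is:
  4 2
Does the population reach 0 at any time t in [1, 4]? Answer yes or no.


gen 0: Z_0=2, draws=[4, 2], offspring=[0, 0], Z_1=0
gen 1: Z_1=0, draws=[], offspring=[], Z_2=0
gen 2: Z_2=0, draws=[], offspring=[], Z_3=0
gen 3: Z_3=0, draws=[], offspring=[], Z_4=0

yes


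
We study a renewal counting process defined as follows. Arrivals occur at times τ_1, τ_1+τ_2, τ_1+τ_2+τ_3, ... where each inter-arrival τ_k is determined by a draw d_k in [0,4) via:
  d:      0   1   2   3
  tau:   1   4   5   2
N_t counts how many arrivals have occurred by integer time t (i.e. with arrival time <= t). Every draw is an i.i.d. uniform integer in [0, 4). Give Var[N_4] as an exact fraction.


Inter-arrival values over d=0..3: [1, 4, 5, 2]
Each d has probability 1/4, so the pmf of τ is: f(1) = 1/4, f(2) = 1/4, f(4) = 1/4, f(5) = 1/4
Let p_n(j) = P(N_n = j), with p_0 = [1]. Condition on τ_1: p_n(0) = P(τ > n), and for j >= 1, p_n(j) = Σ_{k<=n} f(k)·p_{n−k}(j−1)
p_1 = [3/4, 1/4]  (j = 0..1)
p_2 = [1/2, 7/16, 1/16]  (j = 0..2)
p_3 = [1/2, 5/16, 11/64, 1/64]  (j = 0..3)
p_4 = [1/4, 1/2, 3/16, 15/256, 1/256]  (j = 0..4)
E[N_4] = Σ j·p_4(j) = 273/256;  E[N_4²] = Σ j²·p_4(j) = 471/256
Var[N_4] = 471/256 − (273/256)² = 46047/65536

46047/65536


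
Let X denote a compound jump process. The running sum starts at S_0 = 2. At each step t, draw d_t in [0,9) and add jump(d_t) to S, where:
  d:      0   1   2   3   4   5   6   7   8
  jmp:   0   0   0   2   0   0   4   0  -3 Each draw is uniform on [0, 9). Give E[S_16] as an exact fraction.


22/3

Outcome values over d=0..8: [0, 0, 0, 2, 0, 0, 4, 0, -3]
Σy = 3, Σy² = 29, M = 9
μ = 3/9 = 1/3,  σ² = 29/9 − (1/3)² = 28/9
E[S_16] = 2 + 16·(1/3) = 22/3


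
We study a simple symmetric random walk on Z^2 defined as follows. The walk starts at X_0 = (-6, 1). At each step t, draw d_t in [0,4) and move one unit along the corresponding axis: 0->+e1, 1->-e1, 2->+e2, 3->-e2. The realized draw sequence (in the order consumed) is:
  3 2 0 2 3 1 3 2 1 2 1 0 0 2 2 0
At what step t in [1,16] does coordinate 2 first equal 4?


t=0: X=(-6, 1), d=3 → -e2, X_1=(-6, 0)
t=1: X=(-6, 0), d=2 → +e2, X_2=(-6, 1)
t=2: X=(-6, 1), d=0 → +e1, X_3=(-5, 1)
t=3: X=(-5, 1), d=2 → +e2, X_4=(-5, 2)
t=4: X=(-5, 2), d=3 → -e2, X_5=(-5, 1)
t=5: X=(-5, 1), d=1 → -e1, X_6=(-6, 1)
t=6: X=(-6, 1), d=3 → -e2, X_7=(-6, 0)
t=7: X=(-6, 0), d=2 → +e2, X_8=(-6, 1)
t=8: X=(-6, 1), d=1 → -e1, X_9=(-7, 1)
t=9: X=(-7, 1), d=2 → +e2, X_10=(-7, 2)
t=10: X=(-7, 2), d=1 → -e1, X_11=(-8, 2)
t=11: X=(-8, 2), d=0 → +e1, X_12=(-7, 2)
t=12: X=(-7, 2), d=0 → +e1, X_13=(-6, 2)
t=13: X=(-6, 2), d=2 → +e2, X_14=(-6, 3)
t=14: X=(-6, 3), d=2 → +e2, X_15=(-6, 4)
t=15: X=(-6, 4), d=0 → +e1, X_16=(-5, 4)

15


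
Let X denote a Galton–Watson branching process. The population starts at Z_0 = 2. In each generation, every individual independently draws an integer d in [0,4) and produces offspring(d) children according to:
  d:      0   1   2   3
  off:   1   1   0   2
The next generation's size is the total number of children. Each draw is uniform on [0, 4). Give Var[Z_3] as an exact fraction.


3

Outcome values over d=0..3: [1, 1, 0, 2]
Σy = 4, Σy² = 6, M = 4
μ = 4/4 = 1,  σ² = 6/4 − (1)² = 1/2
V_0 = 0, E_0 = 2
V_1 = 1/2·E_0 + (1)²·V_0 = 1;  E_1 = 2
V_2 = 1/2·E_1 + (1)²·V_1 = 2;  E_2 = 2
V_3 = 1/2·E_2 + (1)²·V_2 = 3;  E_3 = 2


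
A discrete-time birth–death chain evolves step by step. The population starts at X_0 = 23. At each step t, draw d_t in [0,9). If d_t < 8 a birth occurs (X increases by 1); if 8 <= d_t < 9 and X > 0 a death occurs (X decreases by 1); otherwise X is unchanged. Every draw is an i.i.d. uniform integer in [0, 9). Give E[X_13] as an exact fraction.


298/9

X can drop by at most 1 per step and X_0 = 23 > T = 13, so X_t >= 23 − t >= 10 > 0 for every t <= 13: the floor at 0 (the 'and X > 0' condition) never binds. Hence X_13 = X_0 + Σ_{t<13} Y_t with i.i.d. increments Y_t = y(d_t) ∈ {+1, −1, 0}.
Outcome values over d=0..8: [1, 1, 1, 1, 1, 1, 1, 1, -1]
Σy = 7, Σy² = 9, M = 9
μ = 7/9 = 7/9,  σ² = 9/9 − (7/9)² = 32/81
E[X_13] = 23 + 13·(7/9) = 298/9


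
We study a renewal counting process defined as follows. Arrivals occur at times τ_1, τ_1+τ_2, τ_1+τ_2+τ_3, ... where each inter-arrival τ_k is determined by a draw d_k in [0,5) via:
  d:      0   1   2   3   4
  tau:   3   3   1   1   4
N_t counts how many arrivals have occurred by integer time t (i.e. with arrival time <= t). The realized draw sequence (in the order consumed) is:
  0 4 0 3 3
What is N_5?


1

draw d_1=0: τ_1=3, arrival time A_1=3
draw d_2=4: τ_2=4, arrival time A_2=7
draw d_3=0: τ_3=3, arrival time A_3=10
draw d_4=3: τ_4=1, arrival time A_4=11
draw d_5=3: τ_5=1, arrival time A_5=12
N_t over t=0..5: 0:0 1:0 2:0 3:1 4:1 5:1


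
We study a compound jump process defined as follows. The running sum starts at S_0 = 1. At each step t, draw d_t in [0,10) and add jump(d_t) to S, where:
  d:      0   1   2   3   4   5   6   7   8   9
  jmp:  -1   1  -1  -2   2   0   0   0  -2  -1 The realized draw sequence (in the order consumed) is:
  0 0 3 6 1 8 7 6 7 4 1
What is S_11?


-1

t=0: S=1, d=0, jump=-1, S_1=0
t=1: S=0, d=0, jump=-1, S_2=-1
t=2: S=-1, d=3, jump=-2, S_3=-3
t=3: S=-3, d=6, jump=0, S_4=-3
t=4: S=-3, d=1, jump=1, S_5=-2
t=5: S=-2, d=8, jump=-2, S_6=-4
t=6: S=-4, d=7, jump=0, S_7=-4
t=7: S=-4, d=6, jump=0, S_8=-4
t=8: S=-4, d=7, jump=0, S_9=-4
t=9: S=-4, d=4, jump=2, S_10=-2
t=10: S=-2, d=1, jump=1, S_11=-1


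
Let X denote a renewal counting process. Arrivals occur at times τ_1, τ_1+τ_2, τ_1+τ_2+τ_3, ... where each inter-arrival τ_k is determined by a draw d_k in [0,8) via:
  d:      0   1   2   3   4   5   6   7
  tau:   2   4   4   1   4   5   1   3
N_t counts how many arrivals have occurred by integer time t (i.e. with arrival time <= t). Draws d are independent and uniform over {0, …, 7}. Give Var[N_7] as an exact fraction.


Inter-arrival values over d=0..7: [2, 4, 4, 1, 4, 5, 1, 3]
Each d has probability 1/8, so the pmf of τ is: f(1) = 1/4, f(2) = 1/8, f(3) = 1/8, f(4) = 3/8, f(5) = 1/8
Let p_n(j) = P(N_n = j), with p_0 = [1]. Condition on τ_1: p_n(0) = P(τ > n), and for j >= 1, p_n(j) = Σ_{k<=n} f(k)·p_{n−k}(j−1)
p_1 = [3/4, 1/4]  (j = 0..1)
p_2 = [5/8, 5/16, 1/16]  (j = 0..2)
p_3 = [1/2, 3/8, 7/64, 1/64]  (j = 0..3)
p_4 = [1/8, 43/64, 21/128, 9/256, 1/256]  (j = 0..4)
p_5 = [0, 37/64, 89/256, 1/16, 11/1024, 1/1024]  (j = 0..5)
p_6 = [0, 13/32, 217/512, 37/256, 45/2048, 13/4096, 1/4096]  (j = 0..6)
p_7 = [0, 9/32, 7/16, 7/32, 111/2048, 15/2048, 15/16384, 1/16384]  (j = 0..7)
E[N_7] = Σ j·p_7(j) = 33945/16384;  E[N_7²] = Σ j²·p_7(j) = 83333/16384
Var[N_7] = 83333/16384 − (33945/16384)² = 213064847/268435456

213064847/268435456
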